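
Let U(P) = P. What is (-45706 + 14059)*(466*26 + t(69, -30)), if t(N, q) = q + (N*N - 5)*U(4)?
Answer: -984538170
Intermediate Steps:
t(N, q) = -20 + q + 4*N**2 (t(N, q) = q + (N*N - 5)*4 = q + (N**2 - 5)*4 = q + (-5 + N**2)*4 = q + (-20 + 4*N**2) = -20 + q + 4*N**2)
(-45706 + 14059)*(466*26 + t(69, -30)) = (-45706 + 14059)*(466*26 + (-20 - 30 + 4*69**2)) = -31647*(12116 + (-20 - 30 + 4*4761)) = -31647*(12116 + (-20 - 30 + 19044)) = -31647*(12116 + 18994) = -31647*31110 = -984538170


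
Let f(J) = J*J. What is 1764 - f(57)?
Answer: -1485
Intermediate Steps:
f(J) = J²
1764 - f(57) = 1764 - 1*57² = 1764 - 1*3249 = 1764 - 3249 = -1485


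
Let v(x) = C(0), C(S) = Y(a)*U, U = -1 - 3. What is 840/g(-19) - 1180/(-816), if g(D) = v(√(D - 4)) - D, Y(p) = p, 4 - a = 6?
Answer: 19925/612 ≈ 32.557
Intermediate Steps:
a = -2 (a = 4 - 1*6 = 4 - 6 = -2)
U = -4
C(S) = 8 (C(S) = -2*(-4) = 8)
v(x) = 8
g(D) = 8 - D
840/g(-19) - 1180/(-816) = 840/(8 - 1*(-19)) - 1180/(-816) = 840/(8 + 19) - 1180*(-1/816) = 840/27 + 295/204 = 840*(1/27) + 295/204 = 280/9 + 295/204 = 19925/612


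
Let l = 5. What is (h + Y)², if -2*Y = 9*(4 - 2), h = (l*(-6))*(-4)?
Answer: 12321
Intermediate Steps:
h = 120 (h = (5*(-6))*(-4) = -30*(-4) = 120)
Y = -9 (Y = -9*(4 - 2)/2 = -9*2/2 = -½*18 = -9)
(h + Y)² = (120 - 9)² = 111² = 12321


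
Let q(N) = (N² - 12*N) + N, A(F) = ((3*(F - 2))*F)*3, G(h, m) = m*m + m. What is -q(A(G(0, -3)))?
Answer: -44280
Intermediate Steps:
G(h, m) = m + m² (G(h, m) = m² + m = m + m²)
A(F) = 3*F*(-6 + 3*F) (A(F) = ((3*(-2 + F))*F)*3 = ((-6 + 3*F)*F)*3 = (F*(-6 + 3*F))*3 = 3*F*(-6 + 3*F))
q(N) = N² - 11*N
-q(A(G(0, -3))) = -9*(-3*(1 - 3))*(-2 - 3*(1 - 3))*(-11 + 9*(-3*(1 - 3))*(-2 - 3*(1 - 3))) = -9*(-3*(-2))*(-2 - 3*(-2))*(-11 + 9*(-3*(-2))*(-2 - 3*(-2))) = -9*6*(-2 + 6)*(-11 + 9*6*(-2 + 6)) = -9*6*4*(-11 + 9*6*4) = -216*(-11 + 216) = -216*205 = -1*44280 = -44280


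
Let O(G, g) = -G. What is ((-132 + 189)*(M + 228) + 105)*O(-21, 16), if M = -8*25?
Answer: 35721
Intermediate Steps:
M = -200
((-132 + 189)*(M + 228) + 105)*O(-21, 16) = ((-132 + 189)*(-200 + 228) + 105)*(-1*(-21)) = (57*28 + 105)*21 = (1596 + 105)*21 = 1701*21 = 35721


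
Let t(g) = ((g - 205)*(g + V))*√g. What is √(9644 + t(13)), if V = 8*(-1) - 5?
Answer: 2*√2411 ≈ 98.204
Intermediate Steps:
V = -13 (V = -8 - 5 = -13)
t(g) = √g*(-205 + g)*(-13 + g) (t(g) = ((g - 205)*(g - 13))*√g = ((-205 + g)*(-13 + g))*√g = √g*(-205 + g)*(-13 + g))
√(9644 + t(13)) = √(9644 + √13*(2665 + 13² - 218*13)) = √(9644 + √13*(2665 + 169 - 2834)) = √(9644 + √13*0) = √(9644 + 0) = √9644 = 2*√2411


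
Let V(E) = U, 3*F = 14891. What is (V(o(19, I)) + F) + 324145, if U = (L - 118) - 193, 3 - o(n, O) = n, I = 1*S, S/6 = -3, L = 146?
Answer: 986831/3 ≈ 3.2894e+5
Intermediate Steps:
S = -18 (S = 6*(-3) = -18)
I = -18 (I = 1*(-18) = -18)
F = 14891/3 (F = (1/3)*14891 = 14891/3 ≈ 4963.7)
o(n, O) = 3 - n
U = -165 (U = (146 - 118) - 193 = 28 - 193 = -165)
V(E) = -165
(V(o(19, I)) + F) + 324145 = (-165 + 14891/3) + 324145 = 14396/3 + 324145 = 986831/3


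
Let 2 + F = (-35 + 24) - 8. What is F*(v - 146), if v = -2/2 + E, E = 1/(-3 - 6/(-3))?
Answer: 3108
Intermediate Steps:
E = -1 (E = 1/(-3 - 6*(-1/3)) = 1/(-3 + 2) = 1/(-1) = -1)
F = -21 (F = -2 + ((-35 + 24) - 8) = -2 + (-11 - 8) = -2 - 19 = -21)
v = -2 (v = -2/2 - 1 = (1/2)*(-2) - 1 = -1 - 1 = -2)
F*(v - 146) = -21*(-2 - 146) = -21*(-148) = 3108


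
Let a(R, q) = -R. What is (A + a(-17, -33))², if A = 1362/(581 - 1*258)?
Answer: 46963609/104329 ≈ 450.15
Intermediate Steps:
A = 1362/323 (A = 1362/(581 - 258) = 1362/323 ≈ 4.2167)
(A + a(-17, -33))² = (1362/323 - 1*(-17))² = (1362/323 + 17)² = (6853/323)² = 46963609/104329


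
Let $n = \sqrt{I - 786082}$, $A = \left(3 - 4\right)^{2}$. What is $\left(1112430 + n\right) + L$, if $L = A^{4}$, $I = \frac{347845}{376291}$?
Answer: $1112431 + \frac{3 i \sqrt{12367231600387883}}{376291} \approx 1.1124 \cdot 10^{6} + 886.61 i$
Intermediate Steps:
$I = \frac{347845}{376291}$ ($I = 347845 \cdot \frac{1}{376291} = \frac{347845}{376291} \approx 0.9244$)
$A = 1$ ($A = \left(-1\right)^{2} = 1$)
$L = 1$ ($L = 1^{4} = 1$)
$n = \frac{3 i \sqrt{12367231600387883}}{376291}$ ($n = \sqrt{\frac{347845}{376291} - 786082} = \sqrt{- \frac{295795234017}{376291}} = \frac{3 i \sqrt{12367231600387883}}{376291} \approx 886.61 i$)
$\left(1112430 + n\right) + L = \left(1112430 + \frac{3 i \sqrt{12367231600387883}}{376291}\right) + 1 = 1112431 + \frac{3 i \sqrt{12367231600387883}}{376291}$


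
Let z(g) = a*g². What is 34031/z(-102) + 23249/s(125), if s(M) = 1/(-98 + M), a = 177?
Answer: 1155956960315/1841508 ≈ 6.2772e+5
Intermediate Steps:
z(g) = 177*g²
34031/z(-102) + 23249/s(125) = 34031/((177*(-102)²)) + 23249/(1/(-98 + 125)) = 34031/((177*10404)) + 23249/(1/27) = 34031/1841508 + 23249/(1/27) = 34031*(1/1841508) + 23249*27 = 34031/1841508 + 627723 = 1155956960315/1841508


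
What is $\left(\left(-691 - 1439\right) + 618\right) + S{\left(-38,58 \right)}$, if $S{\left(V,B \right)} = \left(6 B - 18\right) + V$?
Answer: $-1220$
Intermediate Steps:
$S{\left(V,B \right)} = -18 + V + 6 B$ ($S{\left(V,B \right)} = \left(-18 + 6 B\right) + V = -18 + V + 6 B$)
$\left(\left(-691 - 1439\right) + 618\right) + S{\left(-38,58 \right)} = \left(\left(-691 - 1439\right) + 618\right) - -292 = \left(-2130 + 618\right) - -292 = -1512 + 292 = -1220$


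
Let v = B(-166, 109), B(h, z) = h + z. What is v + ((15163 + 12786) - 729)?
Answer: 27163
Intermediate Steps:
v = -57 (v = -166 + 109 = -57)
v + ((15163 + 12786) - 729) = -57 + ((15163 + 12786) - 729) = -57 + (27949 - 729) = -57 + 27220 = 27163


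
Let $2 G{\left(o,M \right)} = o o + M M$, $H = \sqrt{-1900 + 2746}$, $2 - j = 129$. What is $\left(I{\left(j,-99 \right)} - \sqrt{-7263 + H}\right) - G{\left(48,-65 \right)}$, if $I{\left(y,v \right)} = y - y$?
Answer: $- \frac{6529}{2} - i \sqrt{7263 - 3 \sqrt{94}} \approx -3264.5 - 85.052 i$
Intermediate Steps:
$j = -127$ ($j = 2 - 129 = -127$)
$I{\left(y,v \right)} = 0$
$H = 3 \sqrt{94}$ ($H = \sqrt{846} = 3 \sqrt{94} \approx 29.086$)
$G{\left(o,M \right)} = \frac{M^{2}}{2} + \frac{o^{2}}{2}$ ($G{\left(o,M \right)} = \frac{o o + M M}{2} = \frac{o^{2} + M^{2}}{2} = \frac{M^{2} + o^{2}}{2} = \frac{M^{2}}{2} + \frac{o^{2}}{2}$)
$\left(I{\left(j,-99 \right)} - \sqrt{-7263 + H}\right) - G{\left(48,-65 \right)} = \left(0 - \sqrt{-7263 + 3 \sqrt{94}}\right) - \left(\frac{\left(-65\right)^{2}}{2} + \frac{48^{2}}{2}\right) = - \sqrt{-7263 + 3 \sqrt{94}} - \left(\frac{1}{2} \cdot 4225 + \frac{1}{2} \cdot 2304\right) = - \sqrt{-7263 + 3 \sqrt{94}} - \left(\frac{4225}{2} + 1152\right) = - \sqrt{-7263 + 3 \sqrt{94}} - \frac{6529}{2} = - \frac{6529}{2} - \sqrt{-7263 + 3 \sqrt{94}}$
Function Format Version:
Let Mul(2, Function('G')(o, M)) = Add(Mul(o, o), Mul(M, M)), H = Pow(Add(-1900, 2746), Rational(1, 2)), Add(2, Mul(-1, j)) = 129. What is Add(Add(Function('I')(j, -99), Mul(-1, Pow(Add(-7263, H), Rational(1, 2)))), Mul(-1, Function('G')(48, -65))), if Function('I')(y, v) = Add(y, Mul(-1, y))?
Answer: Add(Rational(-6529, 2), Mul(-1, I, Pow(Add(7263, Mul(-3, Pow(94, Rational(1, 2)))), Rational(1, 2)))) ≈ Add(-3264.5, Mul(-85.052, I))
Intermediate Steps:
j = -127 (j = Add(2, Mul(-1, 129)) = Add(2, -129) = -127)
Function('I')(y, v) = 0
H = Mul(3, Pow(94, Rational(1, 2))) (H = Pow(846, Rational(1, 2)) = Mul(3, Pow(94, Rational(1, 2))) ≈ 29.086)
Function('G')(o, M) = Add(Mul(Rational(1, 2), Pow(M, 2)), Mul(Rational(1, 2), Pow(o, 2))) (Function('G')(o, M) = Mul(Rational(1, 2), Add(Mul(o, o), Mul(M, M))) = Mul(Rational(1, 2), Add(Pow(o, 2), Pow(M, 2))) = Mul(Rational(1, 2), Add(Pow(M, 2), Pow(o, 2))) = Add(Mul(Rational(1, 2), Pow(M, 2)), Mul(Rational(1, 2), Pow(o, 2))))
Add(Add(Function('I')(j, -99), Mul(-1, Pow(Add(-7263, H), Rational(1, 2)))), Mul(-1, Function('G')(48, -65))) = Add(Add(0, Mul(-1, Pow(Add(-7263, Mul(3, Pow(94, Rational(1, 2)))), Rational(1, 2)))), Mul(-1, Add(Mul(Rational(1, 2), Pow(-65, 2)), Mul(Rational(1, 2), Pow(48, 2))))) = Add(Mul(-1, Pow(Add(-7263, Mul(3, Pow(94, Rational(1, 2)))), Rational(1, 2))), Mul(-1, Add(Mul(Rational(1, 2), 4225), Mul(Rational(1, 2), 2304)))) = Add(Mul(-1, Pow(Add(-7263, Mul(3, Pow(94, Rational(1, 2)))), Rational(1, 2))), Mul(-1, Add(Rational(4225, 2), 1152))) = Add(Mul(-1, Pow(Add(-7263, Mul(3, Pow(94, Rational(1, 2)))), Rational(1, 2))), Mul(-1, Rational(6529, 2))) = Add(Mul(-1, Pow(Add(-7263, Mul(3, Pow(94, Rational(1, 2)))), Rational(1, 2))), Rational(-6529, 2)) = Add(Rational(-6529, 2), Mul(-1, Pow(Add(-7263, Mul(3, Pow(94, Rational(1, 2)))), Rational(1, 2))))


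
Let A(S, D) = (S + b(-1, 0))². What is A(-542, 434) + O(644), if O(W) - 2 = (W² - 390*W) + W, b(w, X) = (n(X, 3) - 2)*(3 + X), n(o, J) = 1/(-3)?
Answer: 465623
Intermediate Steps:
n(o, J) = -⅓
b(w, X) = -7 - 7*X/3 (b(w, X) = (-⅓ - 2)*(3 + X) = -7*(3 + X)/3 = -7 - 7*X/3)
O(W) = 2 + W² - 389*W (O(W) = 2 + ((W² - 390*W) + W) = 2 + (W² - 389*W) = 2 + W² - 389*W)
A(S, D) = (-7 + S)² (A(S, D) = (S + (-7 - 7/3*0))² = (S + (-7 + 0))² = (S - 7)² = (-7 + S)²)
A(-542, 434) + O(644) = (-7 - 542)² + (2 + 644² - 389*644) = (-549)² + (2 + 414736 - 250516) = 301401 + 164222 = 465623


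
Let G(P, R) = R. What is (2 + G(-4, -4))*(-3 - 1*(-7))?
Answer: -8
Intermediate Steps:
(2 + G(-4, -4))*(-3 - 1*(-7)) = (2 - 4)*(-3 - 1*(-7)) = -2*(-3 + 7) = -2*4 = -8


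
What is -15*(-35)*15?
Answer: 7875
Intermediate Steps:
-15*(-35)*15 = 525*15 = 7875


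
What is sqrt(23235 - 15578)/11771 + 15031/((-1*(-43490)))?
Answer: 15031/43490 + sqrt(7657)/11771 ≈ 0.35305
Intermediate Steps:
sqrt(23235 - 15578)/11771 + 15031/((-1*(-43490))) = sqrt(7657)*(1/11771) + 15031/43490 = sqrt(7657)/11771 + 15031*(1/43490) = sqrt(7657)/11771 + 15031/43490 = 15031/43490 + sqrt(7657)/11771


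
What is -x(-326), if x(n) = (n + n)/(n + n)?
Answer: -1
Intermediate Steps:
x(n) = 1 (x(n) = (2*n)/((2*n)) = (2*n)*(1/(2*n)) = 1)
-x(-326) = -1*1 = -1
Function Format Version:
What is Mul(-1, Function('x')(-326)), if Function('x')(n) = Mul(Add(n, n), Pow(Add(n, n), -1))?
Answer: -1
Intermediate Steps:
Function('x')(n) = 1 (Function('x')(n) = Mul(Mul(2, n), Pow(Mul(2, n), -1)) = Mul(Mul(2, n), Mul(Rational(1, 2), Pow(n, -1))) = 1)
Mul(-1, Function('x')(-326)) = Mul(-1, 1) = -1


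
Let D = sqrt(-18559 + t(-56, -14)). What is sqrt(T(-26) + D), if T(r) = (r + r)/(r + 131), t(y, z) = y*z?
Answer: sqrt(-5460 + 165375*I*sqrt(79))/105 ≈ 8.1495 + 8.1798*I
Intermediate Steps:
T(r) = 2*r/(131 + r) (T(r) = (2*r)/(131 + r) = 2*r/(131 + r))
D = 15*I*sqrt(79) (D = sqrt(-18559 - 56*(-14)) = sqrt(-18559 + 784) = sqrt(-17775) = 15*I*sqrt(79) ≈ 133.32*I)
sqrt(T(-26) + D) = sqrt(2*(-26)/(131 - 26) + 15*I*sqrt(79)) = sqrt(2*(-26)/105 + 15*I*sqrt(79)) = sqrt(2*(-26)*(1/105) + 15*I*sqrt(79)) = sqrt(-52/105 + 15*I*sqrt(79))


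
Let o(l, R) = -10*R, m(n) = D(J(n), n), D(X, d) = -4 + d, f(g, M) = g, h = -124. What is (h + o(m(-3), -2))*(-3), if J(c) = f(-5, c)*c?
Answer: 312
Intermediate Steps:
J(c) = -5*c
m(n) = -4 + n
(h + o(m(-3), -2))*(-3) = (-124 - 10*(-2))*(-3) = (-124 + 20)*(-3) = -104*(-3) = 312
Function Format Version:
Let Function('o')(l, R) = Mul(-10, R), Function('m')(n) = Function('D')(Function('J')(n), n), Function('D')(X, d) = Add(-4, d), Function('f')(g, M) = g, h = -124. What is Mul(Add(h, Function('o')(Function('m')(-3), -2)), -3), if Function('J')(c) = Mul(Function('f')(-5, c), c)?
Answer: 312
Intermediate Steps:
Function('J')(c) = Mul(-5, c)
Function('m')(n) = Add(-4, n)
Mul(Add(h, Function('o')(Function('m')(-3), -2)), -3) = Mul(Add(-124, Mul(-10, -2)), -3) = Mul(Add(-124, 20), -3) = Mul(-104, -3) = 312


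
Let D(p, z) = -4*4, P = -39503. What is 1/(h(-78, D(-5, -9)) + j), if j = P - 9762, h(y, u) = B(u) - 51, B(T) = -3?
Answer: -1/49319 ≈ -2.0276e-5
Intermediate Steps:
D(p, z) = -16
h(y, u) = -54 (h(y, u) = -3 - 51 = -54)
j = -49265 (j = -39503 - 9762 = -49265)
1/(h(-78, D(-5, -9)) + j) = 1/(-54 - 49265) = 1/(-49319) = -1/49319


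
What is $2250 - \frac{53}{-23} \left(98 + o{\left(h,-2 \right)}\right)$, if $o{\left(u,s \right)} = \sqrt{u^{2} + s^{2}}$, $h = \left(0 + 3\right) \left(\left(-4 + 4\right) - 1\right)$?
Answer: $\frac{56944}{23} + \frac{53 \sqrt{13}}{23} \approx 2484.1$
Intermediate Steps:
$h = -3$ ($h = 3 \left(0 - 1\right) = 3 \left(-1\right) = -3$)
$o{\left(u,s \right)} = \sqrt{s^{2} + u^{2}}$
$2250 - \frac{53}{-23} \left(98 + o{\left(h,-2 \right)}\right) = 2250 - \frac{53}{-23} \left(98 + \sqrt{\left(-2\right)^{2} + \left(-3\right)^{2}}\right) = 2250 - 53 \left(- \frac{1}{23}\right) \left(98 + \sqrt{4 + 9}\right) = 2250 - - \frac{53 \left(98 + \sqrt{13}\right)}{23} = 2250 - \left(- \frac{5194}{23} - \frac{53 \sqrt{13}}{23}\right) = 2250 + \left(\frac{5194}{23} + \frac{53 \sqrt{13}}{23}\right) = \frac{56944}{23} + \frac{53 \sqrt{13}}{23}$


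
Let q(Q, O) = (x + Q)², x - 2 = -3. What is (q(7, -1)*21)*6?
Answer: 4536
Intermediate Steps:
x = -1 (x = 2 - 3 = -1)
q(Q, O) = (-1 + Q)²
(q(7, -1)*21)*6 = ((-1 + 7)²*21)*6 = (6²*21)*6 = (36*21)*6 = 756*6 = 4536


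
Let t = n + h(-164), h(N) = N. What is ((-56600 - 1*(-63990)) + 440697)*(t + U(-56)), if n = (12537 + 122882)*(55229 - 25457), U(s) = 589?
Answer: 1806550069519691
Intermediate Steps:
n = 4031694468 (n = 135419*29772 = 4031694468)
t = 4031694304 (t = 4031694468 - 164 = 4031694304)
((-56600 - 1*(-63990)) + 440697)*(t + U(-56)) = ((-56600 - 1*(-63990)) + 440697)*(4031694304 + 589) = ((-56600 + 63990) + 440697)*4031694893 = (7390 + 440697)*4031694893 = 448087*4031694893 = 1806550069519691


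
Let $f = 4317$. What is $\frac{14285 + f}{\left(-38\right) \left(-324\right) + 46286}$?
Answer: $\frac{9301}{29299} \approx 0.31745$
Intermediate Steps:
$\frac{14285 + f}{\left(-38\right) \left(-324\right) + 46286} = \frac{14285 + 4317}{\left(-38\right) \left(-324\right) + 46286} = \frac{18602}{12312 + 46286} = \frac{18602}{58598} = 18602 \cdot \frac{1}{58598} = \frac{9301}{29299}$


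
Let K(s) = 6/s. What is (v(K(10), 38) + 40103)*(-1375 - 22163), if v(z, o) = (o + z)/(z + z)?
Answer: -944701553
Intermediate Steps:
v(z, o) = (o + z)/(2*z) (v(z, o) = (o + z)/((2*z)) = (o + z)*(1/(2*z)) = (o + z)/(2*z))
(v(K(10), 38) + 40103)*(-1375 - 22163) = ((38 + 6/10)/(2*((6/10))) + 40103)*(-1375 - 22163) = ((38 + 6*(1/10))/(2*((6*(1/10)))) + 40103)*(-23538) = ((38 + 3/5)/(2*(3/5)) + 40103)*(-23538) = ((1/2)*(5/3)*(193/5) + 40103)*(-23538) = (193/6 + 40103)*(-23538) = (240811/6)*(-23538) = -944701553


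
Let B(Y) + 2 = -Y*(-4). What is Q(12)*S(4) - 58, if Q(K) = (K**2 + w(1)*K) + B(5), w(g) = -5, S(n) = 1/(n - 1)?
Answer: -24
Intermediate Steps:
S(n) = 1/(-1 + n)
B(Y) = -2 + 4*Y (B(Y) = -2 - Y*(-4) = -2 + 4*Y)
Q(K) = 18 + K**2 - 5*K (Q(K) = (K**2 - 5*K) + (-2 + 4*5) = (K**2 - 5*K) + (-2 + 20) = (K**2 - 5*K) + 18 = 18 + K**2 - 5*K)
Q(12)*S(4) - 58 = (18 + 12**2 - 5*12)/(-1 + 4) - 58 = (18 + 144 - 60)/3 - 58 = 102*(1/3) - 58 = 34 - 58 = -24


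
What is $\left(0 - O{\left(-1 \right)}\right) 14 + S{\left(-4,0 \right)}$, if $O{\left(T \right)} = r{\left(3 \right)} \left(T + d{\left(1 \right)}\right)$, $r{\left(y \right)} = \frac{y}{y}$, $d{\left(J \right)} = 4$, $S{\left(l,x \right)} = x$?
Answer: $-42$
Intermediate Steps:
$r{\left(y \right)} = 1$
$O{\left(T \right)} = 4 + T$ ($O{\left(T \right)} = 1 \left(T + 4\right) = 1 \left(4 + T\right) = 4 + T$)
$\left(0 - O{\left(-1 \right)}\right) 14 + S{\left(-4,0 \right)} = \left(0 - \left(4 - 1\right)\right) 14 + 0 = \left(0 - 3\right) 14 + 0 = \left(-3\right) 14 + 0 = -42 + 0 = -42$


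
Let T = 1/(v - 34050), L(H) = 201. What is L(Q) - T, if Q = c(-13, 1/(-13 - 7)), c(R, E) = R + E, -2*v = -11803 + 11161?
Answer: 6779530/33729 ≈ 201.00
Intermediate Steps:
v = 321 (v = -(-11803 + 11161)/2 = -1/2*(-642) = 321)
c(R, E) = E + R
Q = -261/20 (Q = 1/(-13 - 7) - 13 = 1/(-20) - 13 = -1/20 - 13 = -261/20 ≈ -13.050)
T = -1/33729 (T = 1/(321 - 34050) = 1/(-33729) = -1/33729 ≈ -2.9648e-5)
L(Q) - T = 201 - 1*(-1/33729) = 201 + 1/33729 = 6779530/33729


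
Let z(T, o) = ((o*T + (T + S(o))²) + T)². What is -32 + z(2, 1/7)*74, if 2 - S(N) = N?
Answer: 52261962/2401 ≈ 21767.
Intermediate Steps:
S(N) = 2 - N
z(T, o) = (T + (2 + T - o)² + T*o)² (z(T, o) = ((o*T + (T + (2 - o))²) + T)² = ((T*o + (2 + T - o)²) + T)² = (((2 + T - o)² + T*o) + T)² = (T + (2 + T - o)² + T*o)²)
-32 + z(2, 1/7)*74 = -32 + (2 + (2 + 2 - 1/7)² + 2/7)²*74 = -32 + (2 + (2 + 2 - 1*⅐)² + 2*(⅐))²*74 = -32 + (2 + (2 + 2 - ⅐)² + 2/7)²*74 = -32 + (2 + (27/7)² + 2/7)²*74 = -32 + (2 + 729/49 + 2/7)²*74 = -32 + (841/49)²*74 = -32 + (707281/2401)*74 = -32 + 52338794/2401 = 52261962/2401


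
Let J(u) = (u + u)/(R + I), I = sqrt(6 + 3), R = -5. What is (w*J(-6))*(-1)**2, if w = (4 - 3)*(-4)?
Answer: -24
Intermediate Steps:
I = 3 (I = sqrt(9) = 3)
w = -4 (w = 1*(-4) = -4)
J(u) = -u (J(u) = (u + u)/(-5 + 3) = (2*u)/(-2) = (2*u)*(-1/2) = -u)
(w*J(-6))*(-1)**2 = -(-4)*(-6)*(-1)**2 = -4*6*1 = -24*1 = -24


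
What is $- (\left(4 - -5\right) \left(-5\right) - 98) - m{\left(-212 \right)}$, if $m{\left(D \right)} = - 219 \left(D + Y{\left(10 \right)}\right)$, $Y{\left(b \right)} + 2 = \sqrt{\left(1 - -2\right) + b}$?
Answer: $-46723 + 219 \sqrt{13} \approx -45933.0$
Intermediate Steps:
$Y{\left(b \right)} = -2 + \sqrt{3 + b}$ ($Y{\left(b \right)} = -2 + \sqrt{\left(1 - -2\right) + b} = -2 + \sqrt{\left(1 + 2\right) + b} = -2 + \sqrt{3 + b}$)
$m{\left(D \right)} = 438 - 219 D - 219 \sqrt{13}$ ($m{\left(D \right)} = - 219 \left(D - \left(2 - \sqrt{3 + 10}\right)\right) = - 219 \left(D - \left(2 - \sqrt{13}\right)\right) = - 219 \left(-2 + D + \sqrt{13}\right) = 438 - 219 D - 219 \sqrt{13}$)
$- (\left(4 - -5\right) \left(-5\right) - 98) - m{\left(-212 \right)} = - (\left(4 - -5\right) \left(-5\right) - 98) - \left(438 - -46428 - 219 \sqrt{13}\right) = - (\left(4 + 5\right) \left(-5\right) - 98) - \left(438 + 46428 - 219 \sqrt{13}\right) = - (9 \left(-5\right) - 98) - \left(46866 - 219 \sqrt{13}\right) = - (-45 - 98) - \left(46866 - 219 \sqrt{13}\right) = \left(-1\right) \left(-143\right) - \left(46866 - 219 \sqrt{13}\right) = 143 - \left(46866 - 219 \sqrt{13}\right) = -46723 + 219 \sqrt{13}$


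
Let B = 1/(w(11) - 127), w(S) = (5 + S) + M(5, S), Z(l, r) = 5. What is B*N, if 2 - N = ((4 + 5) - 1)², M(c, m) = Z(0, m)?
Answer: 31/53 ≈ 0.58491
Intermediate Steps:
M(c, m) = 5
w(S) = 10 + S (w(S) = (5 + S) + 5 = 10 + S)
N = -62 (N = 2 - ((4 + 5) - 1)² = 2 - (9 - 1)² = 2 - 1*8² = 2 - 1*64 = 2 - 64 = -62)
B = -1/106 (B = 1/((10 + 11) - 127) = 1/(21 - 127) = 1/(-106) = -1/106 ≈ -0.0094340)
B*N = -1/106*(-62) = 31/53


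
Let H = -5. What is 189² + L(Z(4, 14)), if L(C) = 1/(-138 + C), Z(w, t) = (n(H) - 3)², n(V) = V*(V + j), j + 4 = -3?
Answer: 111128032/3111 ≈ 35721.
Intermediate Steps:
j = -7 (j = -4 - 3 = -7)
n(V) = V*(-7 + V) (n(V) = V*(V - 7) = V*(-7 + V))
Z(w, t) = 3249 (Z(w, t) = (-5*(-7 - 5) - 3)² = (-5*(-12) - 3)² = (60 - 3)² = 57² = 3249)
189² + L(Z(4, 14)) = 189² + 1/(-138 + 3249) = 35721 + 1/3111 = 111128032/3111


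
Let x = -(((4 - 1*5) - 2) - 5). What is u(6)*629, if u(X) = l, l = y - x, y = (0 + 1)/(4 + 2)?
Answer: -29563/6 ≈ -4927.2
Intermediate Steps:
y = ⅙ (y = 1/6 = 1*(⅙) = ⅙ ≈ 0.16667)
x = 8 (x = -(((4 - 5) - 2) - 5) = -((-1 - 2) - 5) = -(-3 - 5) = -1*(-8) = 8)
l = -47/6 (l = ⅙ - 1*8 = ⅙ - 8 = -47/6 ≈ -7.8333)
u(X) = -47/6
u(6)*629 = -47/6*629 = -29563/6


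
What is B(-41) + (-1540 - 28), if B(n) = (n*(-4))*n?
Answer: -8292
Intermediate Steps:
B(n) = -4*n**2 (B(n) = (-4*n)*n = -4*n**2)
B(-41) + (-1540 - 28) = -4*(-41)**2 + (-1540 - 28) = -4*1681 - 1568 = -6724 - 1568 = -8292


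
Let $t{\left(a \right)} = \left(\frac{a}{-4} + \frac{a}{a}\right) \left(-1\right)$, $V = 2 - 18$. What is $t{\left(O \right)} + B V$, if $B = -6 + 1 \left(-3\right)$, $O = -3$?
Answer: $\frac{569}{4} \approx 142.25$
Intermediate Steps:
$V = -16$ ($V = 2 - 18 = -16$)
$t{\left(a \right)} = -1 + \frac{a}{4}$ ($t{\left(a \right)} = \left(a \left(- \frac{1}{4}\right) + 1\right) \left(-1\right) = \left(- \frac{a}{4} + 1\right) \left(-1\right) = \left(1 - \frac{a}{4}\right) \left(-1\right) = -1 + \frac{a}{4}$)
$B = -9$ ($B = -6 - 3 = -9$)
$t{\left(O \right)} + B V = \left(-1 + \frac{1}{4} \left(-3\right)\right) - -144 = \left(-1 - \frac{3}{4}\right) + 144 = - \frac{7}{4} + 144 = \frac{569}{4}$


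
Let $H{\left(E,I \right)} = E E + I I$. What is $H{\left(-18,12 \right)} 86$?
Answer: $40248$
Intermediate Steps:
$H{\left(E,I \right)} = E^{2} + I^{2}$
$H{\left(-18,12 \right)} 86 = \left(\left(-18\right)^{2} + 12^{2}\right) 86 = \left(324 + 144\right) 86 = 468 \cdot 86 = 40248$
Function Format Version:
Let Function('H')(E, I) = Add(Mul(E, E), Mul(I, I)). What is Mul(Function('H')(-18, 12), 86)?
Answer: 40248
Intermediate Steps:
Function('H')(E, I) = Add(Pow(E, 2), Pow(I, 2))
Mul(Function('H')(-18, 12), 86) = Mul(Add(Pow(-18, 2), Pow(12, 2)), 86) = Mul(Add(324, 144), 86) = Mul(468, 86) = 40248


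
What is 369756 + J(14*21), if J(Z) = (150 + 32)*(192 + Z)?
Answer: 458208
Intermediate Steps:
J(Z) = 34944 + 182*Z (J(Z) = 182*(192 + Z) = 34944 + 182*Z)
369756 + J(14*21) = 369756 + (34944 + 182*(14*21)) = 369756 + (34944 + 182*294) = 369756 + (34944 + 53508) = 369756 + 88452 = 458208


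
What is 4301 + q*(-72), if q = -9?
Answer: 4949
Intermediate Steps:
4301 + q*(-72) = 4301 - 9*(-72) = 4301 + 648 = 4949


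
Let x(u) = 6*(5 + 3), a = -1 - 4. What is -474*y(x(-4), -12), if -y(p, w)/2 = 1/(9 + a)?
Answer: 237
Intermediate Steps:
a = -5
x(u) = 48 (x(u) = 6*8 = 48)
y(p, w) = -½ (y(p, w) = -2/(9 - 5) = -2/4 = -2*¼ = -½)
-474*y(x(-4), -12) = -474*(-½) = 237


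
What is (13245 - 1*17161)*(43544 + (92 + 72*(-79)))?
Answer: -148604368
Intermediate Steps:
(13245 - 1*17161)*(43544 + (92 + 72*(-79))) = (13245 - 17161)*(43544 + (92 - 5688)) = -3916*(43544 - 5596) = -3916*37948 = -148604368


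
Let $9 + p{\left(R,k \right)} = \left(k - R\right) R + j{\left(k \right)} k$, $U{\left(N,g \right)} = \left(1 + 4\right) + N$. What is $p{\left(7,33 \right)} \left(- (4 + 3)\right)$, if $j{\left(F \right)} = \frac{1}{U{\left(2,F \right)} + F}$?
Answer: $- \frac{48671}{40} \approx -1216.8$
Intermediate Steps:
$U{\left(N,g \right)} = 5 + N$
$j{\left(F \right)} = \frac{1}{7 + F}$ ($j{\left(F \right)} = \frac{1}{\left(5 + 2\right) + F} = \frac{1}{7 + F}$)
$p{\left(R,k \right)} = -9 + R \left(k - R\right) + \frac{k}{7 + k}$ ($p{\left(R,k \right)} = -9 + \left(\left(k - R\right) R + \frac{k}{7 + k}\right) = -9 + \left(R \left(k - R\right) + \frac{k}{7 + k}\right) = -9 + R \left(k - R\right) + \frac{k}{7 + k}$)
$p{\left(7,33 \right)} \left(- (4 + 3)\right) = \frac{33 + \left(7 + 33\right) \left(-9 - 7^{2} + 7 \cdot 33\right)}{7 + 33} \left(- (4 + 3)\right) = \frac{33 + 40 \left(-9 - 49 + 231\right)}{40} \left(\left(-1\right) 7\right) = \frac{33 + 40 \left(-9 - 49 + 231\right)}{40} \left(-7\right) = \frac{33 + 40 \cdot 173}{40} \left(-7\right) = \frac{33 + 6920}{40} \left(-7\right) = \frac{1}{40} \cdot 6953 \left(-7\right) = \frac{6953}{40} \left(-7\right) = - \frac{48671}{40}$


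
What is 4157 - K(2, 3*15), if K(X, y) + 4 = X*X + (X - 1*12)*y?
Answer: 4607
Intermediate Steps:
K(X, y) = -4 + X**2 + y*(-12 + X) (K(X, y) = -4 + (X*X + (X - 1*12)*y) = -4 + (X**2 + (X - 12)*y) = -4 + (X**2 + (-12 + X)*y) = -4 + (X**2 + y*(-12 + X)) = -4 + X**2 + y*(-12 + X))
4157 - K(2, 3*15) = 4157 - (-4 + 2**2 - 36*15 + 2*(3*15)) = 4157 - (-4 + 4 - 12*45 + 2*45) = 4157 - (-4 + 4 - 540 + 90) = 4157 - 1*(-450) = 4157 + 450 = 4607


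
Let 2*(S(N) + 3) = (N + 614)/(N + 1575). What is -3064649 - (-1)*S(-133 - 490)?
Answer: -5835097417/1904 ≈ -3.0647e+6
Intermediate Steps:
S(N) = -3 + (614 + N)/(2*(1575 + N)) (S(N) = -3 + ((N + 614)/(N + 1575))/2 = -3 + ((614 + N)/(1575 + N))/2 = -3 + (614 + N)/(2*(1575 + N)))
-3064649 - (-1)*S(-133 - 490) = -3064649 - (-1)*(-8836 - 5*(-133 - 490))/(2*(1575 + (-133 - 490))) = -3064649 - (-1)*(-8836 - 5*(-623))/(2*(1575 - 623)) = -3064649 - (-1)*(1/2)*(-8836 + 3115)/952 = -3064649 - (-1)*(1/2)*(1/952)*(-5721) = -3064649 - (-1)*(-5721)/1904 = -3064649 - 1*5721/1904 = -3064649 - 5721/1904 = -5835097417/1904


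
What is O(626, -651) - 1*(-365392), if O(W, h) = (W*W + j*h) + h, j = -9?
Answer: 762476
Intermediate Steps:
O(W, h) = W² - 8*h (O(W, h) = (W*W - 9*h) + h = (W² - 9*h) + h = W² - 8*h)
O(626, -651) - 1*(-365392) = (626² - 8*(-651)) - 1*(-365392) = (391876 + 5208) + 365392 = 397084 + 365392 = 762476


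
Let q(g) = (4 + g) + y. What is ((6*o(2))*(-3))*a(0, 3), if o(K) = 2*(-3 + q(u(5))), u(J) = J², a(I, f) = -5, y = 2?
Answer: 5040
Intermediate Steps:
q(g) = 6 + g (q(g) = (4 + g) + 2 = 6 + g)
o(K) = 56 (o(K) = 2*(-3 + (6 + 5²)) = 2*(-3 + (6 + 25)) = 2*(-3 + 31) = 2*28 = 56)
((6*o(2))*(-3))*a(0, 3) = ((6*56)*(-3))*(-5) = (336*(-3))*(-5) = -1008*(-5) = 5040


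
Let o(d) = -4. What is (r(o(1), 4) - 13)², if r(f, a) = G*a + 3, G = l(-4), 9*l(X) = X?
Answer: 11236/81 ≈ 138.72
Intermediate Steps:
l(X) = X/9
G = -4/9 (G = (⅑)*(-4) = -4/9 ≈ -0.44444)
r(f, a) = 3 - 4*a/9 (r(f, a) = -4*a/9 + 3 = 3 - 4*a/9)
(r(o(1), 4) - 13)² = ((3 - 4/9*4) - 13)² = ((3 - 16/9) - 13)² = (11/9 - 13)² = (-106/9)² = 11236/81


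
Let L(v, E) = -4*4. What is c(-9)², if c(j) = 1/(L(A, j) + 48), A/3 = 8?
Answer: 1/1024 ≈ 0.00097656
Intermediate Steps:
A = 24 (A = 3*8 = 24)
L(v, E) = -16
c(j) = 1/32 (c(j) = 1/(-16 + 48) = 1/32)
c(-9)² = (1/32)² = 1/1024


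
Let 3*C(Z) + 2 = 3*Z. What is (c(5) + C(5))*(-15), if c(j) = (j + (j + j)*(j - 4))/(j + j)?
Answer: -175/2 ≈ -87.500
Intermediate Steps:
C(Z) = -2/3 + Z (C(Z) = -2/3 + (3*Z)/3 = -2/3 + Z)
c(j) = (j + 2*j*(-4 + j))/(2*j) (c(j) = (j + (2*j)*(-4 + j))/((2*j)) = (j + 2*j*(-4 + j))*(1/(2*j)) = (j + 2*j*(-4 + j))/(2*j))
(c(5) + C(5))*(-15) = ((-7/2 + 5) + (-2/3 + 5))*(-15) = (3/2 + 13/3)*(-15) = (35/6)*(-15) = -175/2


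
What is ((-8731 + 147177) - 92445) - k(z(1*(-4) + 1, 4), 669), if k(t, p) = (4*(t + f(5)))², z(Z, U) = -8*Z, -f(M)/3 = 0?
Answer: 36785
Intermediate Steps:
f(M) = 0 (f(M) = -3*0 = 0)
k(t, p) = 16*t² (k(t, p) = (4*(t + 0))² = (4*t)² = 16*t²)
((-8731 + 147177) - 92445) - k(z(1*(-4) + 1, 4), 669) = ((-8731 + 147177) - 92445) - 16*(-8*(1*(-4) + 1))² = (138446 - 92445) - 16*(-8*(-4 + 1))² = 46001 - 16*(-8*(-3))² = 46001 - 16*24² = 46001 - 16*576 = 46001 - 1*9216 = 46001 - 9216 = 36785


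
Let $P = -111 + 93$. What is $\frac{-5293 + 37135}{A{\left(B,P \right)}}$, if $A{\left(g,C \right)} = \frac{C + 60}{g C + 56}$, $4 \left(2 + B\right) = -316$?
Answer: $\frac{8034798}{7} \approx 1.1478 \cdot 10^{6}$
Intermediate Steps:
$B = -81$ ($B = -2 + \frac{1}{4} \left(-316\right) = -2 - 79 = -81$)
$P = -18$
$A{\left(g,C \right)} = \frac{60 + C}{56 + C g}$ ($A{\left(g,C \right)} = \frac{60 + C}{C g + 56} = \frac{60 + C}{56 + C g}$)
$\frac{-5293 + 37135}{A{\left(B,P \right)}} = \frac{-5293 + 37135}{\frac{1}{56 - -1458} \left(60 - 18\right)} = \frac{31842}{\frac{1}{56 + 1458} \cdot 42} = \frac{31842}{\frac{1}{1514} \cdot 42} = \frac{31842}{\frac{21}{757}} = 31842 \cdot \frac{757}{21} = \frac{8034798}{7}$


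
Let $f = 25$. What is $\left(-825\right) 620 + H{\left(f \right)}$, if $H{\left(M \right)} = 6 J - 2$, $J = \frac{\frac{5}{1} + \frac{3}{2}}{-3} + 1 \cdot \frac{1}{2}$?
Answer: $-511512$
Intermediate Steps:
$J = - \frac{5}{3}$ ($J = \left(5 \cdot 1 + 3 \cdot \frac{1}{2}\right) \left(- \frac{1}{3}\right) + 1 \cdot \frac{1}{2} = \left(5 + \frac{3}{2}\right) \left(- \frac{1}{3}\right) + \frac{1}{2} = \frac{13}{2} \left(- \frac{1}{3}\right) + \frac{1}{2} = - \frac{13}{6} + \frac{1}{2} = - \frac{5}{3} \approx -1.6667$)
$H{\left(M \right)} = -12$ ($H{\left(M \right)} = 6 \left(- \frac{5}{3}\right) - 2 = -10 - 2 = -12$)
$\left(-825\right) 620 + H{\left(f \right)} = \left(-825\right) 620 - 12 = -511500 - 12 = -511512$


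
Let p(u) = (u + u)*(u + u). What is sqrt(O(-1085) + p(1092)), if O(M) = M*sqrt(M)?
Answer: sqrt(4769856 - 1085*I*sqrt(1085)) ≈ 2184.0 - 8.182*I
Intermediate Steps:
p(u) = 4*u**2 (p(u) = (2*u)*(2*u) = 4*u**2)
O(M) = M**(3/2)
sqrt(O(-1085) + p(1092)) = sqrt((-1085)**(3/2) + 4*1092**2) = sqrt(-1085*I*sqrt(1085) + 4*1192464) = sqrt(-1085*I*sqrt(1085) + 4769856) = sqrt(4769856 - 1085*I*sqrt(1085))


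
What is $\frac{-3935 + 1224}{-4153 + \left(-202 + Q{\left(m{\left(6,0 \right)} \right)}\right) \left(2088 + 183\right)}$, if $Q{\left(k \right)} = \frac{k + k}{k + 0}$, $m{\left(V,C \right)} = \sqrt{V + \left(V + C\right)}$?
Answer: $\frac{2711}{458353} \approx 0.0059147$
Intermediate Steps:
$m{\left(V,C \right)} = \sqrt{C + 2 V}$ ($m{\left(V,C \right)} = \sqrt{V + \left(C + V\right)} = \sqrt{C + 2 V}$)
$Q{\left(k \right)} = 2$ ($Q{\left(k \right)} = \frac{2 k}{k} = 2$)
$\frac{-3935 + 1224}{-4153 + \left(-202 + Q{\left(m{\left(6,0 \right)} \right)}\right) \left(2088 + 183\right)} = \frac{-3935 + 1224}{-4153 + \left(-202 + 2\right) \left(2088 + 183\right)} = - \frac{2711}{-4153 - 454200} = - \frac{2711}{-458353} = \left(-2711\right) \left(- \frac{1}{458353}\right) = \frac{2711}{458353}$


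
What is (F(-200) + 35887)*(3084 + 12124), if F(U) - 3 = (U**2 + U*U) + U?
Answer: 1759413520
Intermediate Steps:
F(U) = 3 + U + 2*U**2 (F(U) = 3 + ((U**2 + U*U) + U) = 3 + ((U**2 + U**2) + U) = 3 + (2*U**2 + U) = 3 + (U + 2*U**2) = 3 + U + 2*U**2)
(F(-200) + 35887)*(3084 + 12124) = ((3 - 200 + 2*(-200)**2) + 35887)*(3084 + 12124) = ((3 - 200 + 2*40000) + 35887)*15208 = ((3 - 200 + 80000) + 35887)*15208 = (79803 + 35887)*15208 = 115690*15208 = 1759413520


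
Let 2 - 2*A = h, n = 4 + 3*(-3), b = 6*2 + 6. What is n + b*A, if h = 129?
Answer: -1148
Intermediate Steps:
b = 18 (b = 12 + 6 = 18)
n = -5 (n = 4 - 9 = -5)
A = -127/2 (A = 1 - 1/2*129 = 1 - 129/2 = -127/2 ≈ -63.500)
n + b*A = -5 + 18*(-127/2) = -5 - 1143 = -1148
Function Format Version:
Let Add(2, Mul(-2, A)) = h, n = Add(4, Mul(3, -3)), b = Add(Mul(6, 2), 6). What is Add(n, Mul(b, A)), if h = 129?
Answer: -1148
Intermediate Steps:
b = 18 (b = Add(12, 6) = 18)
n = -5 (n = Add(4, -9) = -5)
A = Rational(-127, 2) (A = Add(1, Mul(Rational(-1, 2), 129)) = Add(1, Rational(-129, 2)) = Rational(-127, 2) ≈ -63.500)
Add(n, Mul(b, A)) = Add(-5, Mul(18, Rational(-127, 2))) = Add(-5, -1143) = -1148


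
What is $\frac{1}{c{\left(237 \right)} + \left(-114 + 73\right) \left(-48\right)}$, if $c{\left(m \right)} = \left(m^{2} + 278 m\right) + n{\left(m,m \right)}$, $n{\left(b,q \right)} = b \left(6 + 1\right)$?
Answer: $\frac{1}{125682} \approx 7.9566 \cdot 10^{-6}$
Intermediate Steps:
$n{\left(b,q \right)} = 7 b$ ($n{\left(b,q \right)} = b 7 = 7 b$)
$c{\left(m \right)} = m^{2} + 285 m$ ($c{\left(m \right)} = \left(m^{2} + 278 m\right) + 7 m = m^{2} + 285 m$)
$\frac{1}{c{\left(237 \right)} + \left(-114 + 73\right) \left(-48\right)} = \frac{1}{237 \left(285 + 237\right) + \left(-114 + 73\right) \left(-48\right)} = \frac{1}{237 \cdot 522 - -1968} = \frac{1}{123714 + 1968} = \frac{1}{125682}$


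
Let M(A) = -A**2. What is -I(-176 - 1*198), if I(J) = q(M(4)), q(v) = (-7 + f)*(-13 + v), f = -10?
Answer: -493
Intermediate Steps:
q(v) = 221 - 17*v (q(v) = (-7 - 10)*(-13 + v) = -17*(-13 + v) = 221 - 17*v)
I(J) = 493 (I(J) = 221 - (-17)*4**2 = 221 - (-17)*16 = 221 - 17*(-16) = 221 + 272 = 493)
-I(-176 - 1*198) = -1*493 = -493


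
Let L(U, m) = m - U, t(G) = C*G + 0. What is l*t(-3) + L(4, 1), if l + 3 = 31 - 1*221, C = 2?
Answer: 1155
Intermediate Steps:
t(G) = 2*G (t(G) = 2*G + 0 = 2*G)
l = -193 (l = -3 + (31 - 1*221) = -3 + (31 - 221) = -3 - 190 = -193)
l*t(-3) + L(4, 1) = -386*(-3) + (1 - 1*4) = -193*(-6) + (1 - 4) = 1158 - 3 = 1155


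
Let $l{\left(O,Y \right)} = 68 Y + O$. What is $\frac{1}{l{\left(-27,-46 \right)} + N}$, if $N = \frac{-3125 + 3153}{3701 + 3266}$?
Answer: $- \frac{6967}{21980857} \approx -0.00031696$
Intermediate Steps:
$l{\left(O,Y \right)} = O + 68 Y$
$N = \frac{28}{6967} \approx 0.0040189$
$\frac{1}{l{\left(-27,-46 \right)} + N} = \frac{1}{\left(-27 + 68 \left(-46\right)\right) + \frac{28}{6967}} = \frac{1}{\left(-27 - 3128\right) + \frac{28}{6967}} = \frac{1}{-3155 + \frac{28}{6967}} = \frac{1}{- \frac{21980857}{6967}} = - \frac{6967}{21980857}$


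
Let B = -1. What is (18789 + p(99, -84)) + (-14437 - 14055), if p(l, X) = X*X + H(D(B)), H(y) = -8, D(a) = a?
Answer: -2655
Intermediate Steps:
p(l, X) = -8 + X² (p(l, X) = X*X - 8 = X² - 8 = -8 + X²)
(18789 + p(99, -84)) + (-14437 - 14055) = (18789 + (-8 + (-84)²)) + (-14437 - 14055) = (18789 + (-8 + 7056)) - 28492 = (18789 + 7048) - 28492 = 25837 - 28492 = -2655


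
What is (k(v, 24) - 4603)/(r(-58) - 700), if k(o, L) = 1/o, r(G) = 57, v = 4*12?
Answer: 220943/30864 ≈ 7.1586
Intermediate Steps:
v = 48
(k(v, 24) - 4603)/(r(-58) - 700) = (1/48 - 4603)/(57 - 700) = (1/48 - 4603)/(-643) = -220943/48*(-1/643) = 220943/30864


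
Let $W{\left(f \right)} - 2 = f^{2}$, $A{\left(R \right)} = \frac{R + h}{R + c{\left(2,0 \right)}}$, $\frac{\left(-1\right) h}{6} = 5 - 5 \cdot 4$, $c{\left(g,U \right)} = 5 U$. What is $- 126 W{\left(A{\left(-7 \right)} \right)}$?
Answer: $- \frac{125766}{7} \approx -17967.0$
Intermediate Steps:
$h = 90$ ($h = - 6 \left(5 - 5 \cdot 4\right) = - 6 \left(5 - 20\right) = \left(-6\right) \left(-15\right) = 90$)
$A{\left(R \right)} = \frac{90 + R}{R}$ ($A{\left(R \right)} = \frac{R + 90}{R + 5 \cdot 0} = \frac{90 + R}{R + 0} = \frac{90 + R}{R}$)
$W{\left(f \right)} = 2 + f^{2}$
$- 126 W{\left(A{\left(-7 \right)} \right)} = - 126 \left(2 + \left(\frac{90 - 7}{-7}\right)^{2}\right) = - 126 \left(2 + \left(\left(- \frac{1}{7}\right) 83\right)^{2}\right) = - 126 \left(2 + \left(- \frac{83}{7}\right)^{2}\right) = - 126 \left(2 + \frac{6889}{49}\right) = \left(-126\right) \frac{6987}{49} = - \frac{125766}{7}$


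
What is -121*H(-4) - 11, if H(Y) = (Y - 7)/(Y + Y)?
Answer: -1419/8 ≈ -177.38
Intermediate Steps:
H(Y) = (-7 + Y)/(2*Y) (H(Y) = (-7 + Y)/((2*Y)) = (-7 + Y)*(1/(2*Y)) = (-7 + Y)/(2*Y))
-121*H(-4) - 11 = -121*(-7 - 4)/(2*(-4)) - 11 = -121*(-1)*(-11)/(2*4) - 11 = -121*11/8 - 11 = -1331/8 - 11 = -1419/8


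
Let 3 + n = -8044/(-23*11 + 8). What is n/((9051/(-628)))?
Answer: -4590052/2217495 ≈ -2.0699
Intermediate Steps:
n = 7309/245 (n = -3 - 8044/(-23*11 + 8) = -3 - 8044/(-253 + 8) = -3 - 8044/(-245) = -3 - 8044*(-1/245) = -3 + 8044/245 = 7309/245 ≈ 29.833)
n/((9051/(-628))) = 7309/(245*((9051/(-628)))) = 7309/(245*((9051*(-1/628)))) = 7309/(245*(-9051/628)) = (7309/245)*(-628/9051) = -4590052/2217495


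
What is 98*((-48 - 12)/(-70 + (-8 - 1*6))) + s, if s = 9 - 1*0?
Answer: 79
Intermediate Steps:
s = 9 (s = 9 + 0 = 9)
98*((-48 - 12)/(-70 + (-8 - 1*6))) + s = 98*((-48 - 12)/(-70 + (-8 - 1*6))) + 9 = 98*(-60/(-70 + (-8 - 6))) + 9 = 98*(-60/(-70 - 14)) + 9 = 98*(-60/(-84)) + 9 = 98*(-60*(-1/84)) + 9 = 98*(5/7) + 9 = 70 + 9 = 79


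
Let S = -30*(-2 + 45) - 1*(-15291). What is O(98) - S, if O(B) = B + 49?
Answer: -13854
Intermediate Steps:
S = 14001 (S = -30*43 + 15291 = -1290 + 15291 = 14001)
O(B) = 49 + B
O(98) - S = (49 + 98) - 1*14001 = 147 - 14001 = -13854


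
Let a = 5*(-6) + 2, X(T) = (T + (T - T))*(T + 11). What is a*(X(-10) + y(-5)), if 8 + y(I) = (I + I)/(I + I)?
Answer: 476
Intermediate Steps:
X(T) = T*(11 + T) (X(T) = (T + 0)*(11 + T) = T*(11 + T))
y(I) = -7 (y(I) = -8 + (I + I)/(I + I) = -8 + (2*I)/((2*I)) = -8 + (2*I)*(1/(2*I)) = -8 + 1 = -7)
a = -28 (a = -30 + 2 = -28)
a*(X(-10) + y(-5)) = -28*(-10*(11 - 10) - 7) = -28*(-10*1 - 7) = -28*(-10 - 7) = -28*(-17) = 476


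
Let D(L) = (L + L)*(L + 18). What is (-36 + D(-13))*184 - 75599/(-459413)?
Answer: -14032235073/459413 ≈ -30544.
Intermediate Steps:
D(L) = 2*L*(18 + L) (D(L) = (2*L)*(18 + L) = 2*L*(18 + L))
(-36 + D(-13))*184 - 75599/(-459413) = (-36 + 2*(-13)*(18 - 13))*184 - 75599/(-459413) = (-36 + 2*(-13)*5)*184 - 75599*(-1)/459413 = (-36 - 130)*184 - 1*(-75599/459413) = -166*184 + 75599/459413 = -30544 + 75599/459413 = -14032235073/459413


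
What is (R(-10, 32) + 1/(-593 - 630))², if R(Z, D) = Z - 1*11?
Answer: 659667856/1495729 ≈ 441.03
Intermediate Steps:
R(Z, D) = -11 + Z (R(Z, D) = Z - 11 = -11 + Z)
(R(-10, 32) + 1/(-593 - 630))² = ((-11 - 10) + 1/(-593 - 630))² = (-21 + 1/(-1223))² = (-21 - 1/1223)² = (-25684/1223)² = 659667856/1495729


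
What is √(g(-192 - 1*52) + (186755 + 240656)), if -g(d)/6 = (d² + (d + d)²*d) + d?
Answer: 5*√13948579 ≈ 18674.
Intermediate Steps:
g(d) = -24*d³ - 6*d - 6*d² (g(d) = -6*((d² + (d + d)²*d) + d) = -6*((d² + (2*d)²*d) + d) = -6*((d² + (4*d²)*d) + d) = -6*((d² + 4*d³) + d) = -6*(d + d² + 4*d³) = -24*d³ - 6*d - 6*d²)
√(g(-192 - 1*52) + (186755 + 240656)) = √(-6*(-192 - 1*52)*(1 + (-192 - 1*52) + 4*(-192 - 1*52)²) + (186755 + 240656)) = √(-6*(-192 - 52)*(1 + (-192 - 52) + 4*(-192 - 52)²) + 427411) = √(-6*(-244)*(1 - 244 + 4*(-244)²) + 427411) = √(-6*(-244)*(1 - 244 + 4*59536) + 427411) = √(-6*(-244)*(1 - 244 + 238144) + 427411) = √(-6*(-244)*237901 + 427411) = √(348287064 + 427411) = √348714475 = 5*√13948579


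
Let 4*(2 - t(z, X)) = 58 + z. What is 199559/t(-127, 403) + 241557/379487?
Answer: 302938784821/29220499 ≈ 10367.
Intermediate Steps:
t(z, X) = -25/2 - z/4 (t(z, X) = 2 - (58 + z)/4 = 2 + (-29/2 - z/4) = -25/2 - z/4)
199559/t(-127, 403) + 241557/379487 = 199559/(-25/2 - ¼*(-127)) + 241557/379487 = 199559/(-25/2 + 127/4) + 241557*(1/379487) = 199559/(77/4) + 241557/379487 = 199559*(4/77) + 241557/379487 = 798236/77 + 241557/379487 = 302938784821/29220499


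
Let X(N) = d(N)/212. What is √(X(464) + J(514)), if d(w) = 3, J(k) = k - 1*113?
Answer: 7*√91955/106 ≈ 20.025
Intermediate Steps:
J(k) = -113 + k (J(k) = k - 113 = -113 + k)
X(N) = 3/212
√(X(464) + J(514)) = √(3/212 + (-113 + 514)) = √(3/212 + 401) = √(85015/212) = 7*√91955/106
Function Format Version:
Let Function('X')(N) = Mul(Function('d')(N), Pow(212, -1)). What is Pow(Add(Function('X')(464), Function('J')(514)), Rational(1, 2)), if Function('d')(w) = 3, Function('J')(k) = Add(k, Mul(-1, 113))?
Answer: Mul(Rational(7, 106), Pow(91955, Rational(1, 2))) ≈ 20.025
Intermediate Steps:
Function('J')(k) = Add(-113, k) (Function('J')(k) = Add(k, -113) = Add(-113, k))
Function('X')(N) = Rational(3, 212) (Function('X')(N) = Mul(3, Pow(212, -1)) = Mul(3, Rational(1, 212)) = Rational(3, 212))
Pow(Add(Function('X')(464), Function('J')(514)), Rational(1, 2)) = Pow(Add(Rational(3, 212), Add(-113, 514)), Rational(1, 2)) = Pow(Add(Rational(3, 212), 401), Rational(1, 2)) = Pow(Rational(85015, 212), Rational(1, 2)) = Mul(Rational(7, 106), Pow(91955, Rational(1, 2)))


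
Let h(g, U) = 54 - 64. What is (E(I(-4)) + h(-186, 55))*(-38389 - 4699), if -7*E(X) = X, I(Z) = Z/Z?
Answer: 3059248/7 ≈ 4.3704e+5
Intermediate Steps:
h(g, U) = -10
I(Z) = 1
E(X) = -X/7
(E(I(-4)) + h(-186, 55))*(-38389 - 4699) = (-1/7*1 - 10)*(-38389 - 4699) = (-1/7 - 10)*(-43088) = -71/7*(-43088) = 3059248/7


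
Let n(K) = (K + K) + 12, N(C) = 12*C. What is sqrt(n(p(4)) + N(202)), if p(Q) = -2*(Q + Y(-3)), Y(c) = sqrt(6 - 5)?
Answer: 4*sqrt(151) ≈ 49.153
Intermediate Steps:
Y(c) = 1 (Y(c) = sqrt(1) = 1)
p(Q) = -2 - 2*Q (p(Q) = -2*(Q + 1) = -2*(1 + Q) = -2 - 2*Q)
n(K) = 12 + 2*K (n(K) = 2*K + 12 = 12 + 2*K)
sqrt(n(p(4)) + N(202)) = sqrt((12 + 2*(-2 - 2*4)) + 12*202) = sqrt((12 + 2*(-2 - 8)) + 2424) = sqrt((12 + 2*(-10)) + 2424) = sqrt((12 - 20) + 2424) = sqrt(-8 + 2424) = sqrt(2416) = 4*sqrt(151)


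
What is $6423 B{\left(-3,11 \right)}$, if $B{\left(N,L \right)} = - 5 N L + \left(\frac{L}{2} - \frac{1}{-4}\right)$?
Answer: $\frac{4386909}{4} \approx 1.0967 \cdot 10^{6}$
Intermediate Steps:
$B{\left(N,L \right)} = \frac{1}{4} + \frac{L}{2} - 5 L N$ ($B{\left(N,L \right)} = - 5 L N + \left(L \frac{1}{2} - - \frac{1}{4}\right) = - 5 L N + \left(\frac{L}{2} + \frac{1}{4}\right) = - 5 L N + \left(\frac{1}{4} + \frac{L}{2}\right) = \frac{1}{4} + \frac{L}{2} - 5 L N$)
$6423 B{\left(-3,11 \right)} = 6423 \left(\frac{1}{4} + \frac{1}{2} \cdot 11 - 55 \left(-3\right)\right) = 6423 \left(\frac{1}{4} + \frac{11}{2} + 165\right) = 6423 \cdot \frac{683}{4} = \frac{4386909}{4}$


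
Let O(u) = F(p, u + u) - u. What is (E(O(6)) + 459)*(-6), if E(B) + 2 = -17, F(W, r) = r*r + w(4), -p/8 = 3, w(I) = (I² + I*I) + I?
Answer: -2640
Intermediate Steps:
w(I) = I + 2*I² (w(I) = (I² + I²) + I = 2*I² + I = I + 2*I²)
p = -24 (p = -8*3 = -24)
F(W, r) = 36 + r² (F(W, r) = r*r + 4*(1 + 2*4) = r² + 4*(1 + 8) = r² + 4*9 = r² + 36 = 36 + r²)
O(u) = 36 - u + 4*u² (O(u) = (36 + (u + u)²) - u = (36 + (2*u)²) - u = (36 + 4*u²) - u = 36 - u + 4*u²)
E(B) = -19 (E(B) = -2 - 17 = -19)
(E(O(6)) + 459)*(-6) = (-19 + 459)*(-6) = 440*(-6) = -2640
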